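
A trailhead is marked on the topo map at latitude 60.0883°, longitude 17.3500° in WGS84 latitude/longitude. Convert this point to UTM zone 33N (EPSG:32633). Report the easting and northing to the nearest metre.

Zone 33 central meridian λ₀ = 6×33 − 183 = 15°; Δλ = +2.3500°.
Transverse Mercator on WGS84 with k₀ = 0.9996 gives E = 630709.680 m, N = 6663568.997 m.

E 630710 m, N 6663569 m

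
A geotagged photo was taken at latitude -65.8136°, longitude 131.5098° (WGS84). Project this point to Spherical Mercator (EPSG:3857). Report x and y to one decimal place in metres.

Web Mercator is spherical with R = a = 6378137 m.
x = R·λ = 6378137 × 2.295279009 = 14639603.970 m.
y = R·ln tan(π/4 + φ/2) = 6378137 × -1.540577694 = -9826015.594 m.

x 14639604.0 m, y -9826015.6 m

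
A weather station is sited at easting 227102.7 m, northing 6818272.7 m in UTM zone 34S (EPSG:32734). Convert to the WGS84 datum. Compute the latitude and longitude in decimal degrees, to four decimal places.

Zone 34S: λ₀ = 21°, k₀ = 0.9996, false easting 500000 m, false northing 10000000 m.
Meridian distance M = (N − FN)/k₀ = -3183000.5 m.
Inverse transverse Mercator on WGS84 gives φ = -28.73409994°, λ = 18.20589994°.

lat -28.7341°, lon 18.2059°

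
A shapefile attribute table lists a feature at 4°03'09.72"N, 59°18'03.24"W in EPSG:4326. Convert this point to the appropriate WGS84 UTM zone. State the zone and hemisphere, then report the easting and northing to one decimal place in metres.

Longitude -59.3009° lies in the 6° band [-60°, -54°), giving zone 21; latitude is north of the equator, so 21N.
Zone 21 central meridian λ₀ = 6×21 − 183 = -57°; Δλ = -2.3009°.
Transverse Mercator on WGS84 with k₀ = 0.9996 gives E = 244534.940 m, N = 448315.284 m.

Zone 21N: E 244534.9 m, N 448315.3 m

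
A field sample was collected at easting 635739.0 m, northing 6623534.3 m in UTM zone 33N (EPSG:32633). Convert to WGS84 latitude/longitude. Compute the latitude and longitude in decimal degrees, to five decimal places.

lat 59.72750°, lon 17.41410°

Zone 33N: λ₀ = 15°, k₀ = 0.9996, false easting 500000 m.
Meridian distance M = (N − FN)/k₀ = 6626184.8 m.
Inverse transverse Mercator on WGS84 gives φ = 59.72749964°, λ = 17.41410050°.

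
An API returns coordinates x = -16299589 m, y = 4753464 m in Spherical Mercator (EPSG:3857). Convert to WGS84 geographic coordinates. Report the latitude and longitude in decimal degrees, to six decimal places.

lat 39.221602°, lon -146.421699°

R = 6378137 m. λ = x/R = -146.42169924°.
φ = 2·arctan(exp(y/R)) − 90° = 2·arctan(2.10702) − 90° = 39.22160165°.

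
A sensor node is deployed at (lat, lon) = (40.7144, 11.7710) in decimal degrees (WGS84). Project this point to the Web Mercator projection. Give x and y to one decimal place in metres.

Web Mercator is spherical with R = a = 6378137 m.
x = R·λ = 6378137 × 0.205442706 = 1310341.726 m.
y = R·ln tan(π/4 + φ/2) = 6378137 × 0.779272468 = 4970306.561 m.

x 1310341.7 m, y 4970306.6 m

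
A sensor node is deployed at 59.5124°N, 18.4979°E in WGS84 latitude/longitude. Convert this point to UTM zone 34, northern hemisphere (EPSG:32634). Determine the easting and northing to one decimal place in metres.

E 358411.9 m, N 6599775.1 m

Zone 34 central meridian λ₀ = 6×34 − 183 = 21°; Δλ = -2.5021°.
Transverse Mercator on WGS84 with k₀ = 0.9996 gives E = 358411.945 m, N = 6599775.081 m.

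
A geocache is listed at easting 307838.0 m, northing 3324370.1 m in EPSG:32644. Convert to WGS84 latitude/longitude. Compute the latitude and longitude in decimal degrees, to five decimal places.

Zone 44N: λ₀ = 81°, k₀ = 0.9996, false easting 500000 m.
Meridian distance M = (N − FN)/k₀ = 3325700.4 m.
Inverse transverse Mercator on WGS84 gives φ = 30.03530023°, λ = 79.00710005°.

lat 30.03530°, lon 79.00710°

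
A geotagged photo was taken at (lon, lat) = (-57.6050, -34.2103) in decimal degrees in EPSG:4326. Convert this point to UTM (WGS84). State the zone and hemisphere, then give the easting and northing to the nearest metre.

Longitude -57.6050° lies in the 6° band [-60°, -54°), giving zone 21; latitude is south of the equator, so 21S.
Zone 21 central meridian λ₀ = 6×21 − 183 = -57°; Δλ = -0.6050°.
Transverse Mercator on WGS84 with k₀ = 0.9996 gives E = 444267.237 m, N = 6214360.537 m.

Zone 21S: E 444267 m, N 6214361 m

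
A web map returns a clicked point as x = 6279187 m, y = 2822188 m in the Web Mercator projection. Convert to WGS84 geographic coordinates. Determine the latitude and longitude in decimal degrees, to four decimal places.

lat 24.5632°, lon 56.4069°

R = 6378137 m. λ = x/R = 56.40689654°.
φ = 2·arctan(exp(y/R)) − 90° = 2·arctan(1.55656) − 90° = 24.56319831°.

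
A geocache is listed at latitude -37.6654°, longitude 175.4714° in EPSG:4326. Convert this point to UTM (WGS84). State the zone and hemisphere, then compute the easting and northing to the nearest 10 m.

Zone 60S: E 365180 m, N 5830210 m

Longitude 175.4714° lies in the 6° band [174°, 180°), giving zone 60; latitude is south of the equator, so 60S.
Zone 60 central meridian λ₀ = 6×60 − 183 = 177°; Δλ = -1.5286°.
Transverse Mercator on WGS84 with k₀ = 0.9996 gives E = 365181.431 m, N = 5830209.417 m.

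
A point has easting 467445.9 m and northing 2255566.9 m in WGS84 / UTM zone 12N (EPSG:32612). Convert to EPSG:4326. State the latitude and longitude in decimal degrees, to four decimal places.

Zone 12N: λ₀ = -111°, k₀ = 0.9996, false easting 500000 m.
Meridian distance M = (N − FN)/k₀ = 2256469.5 m.
Inverse transverse Mercator on WGS84 gives φ = 20.39809961°, λ = -111.31199979°.

lat 20.3981°, lon -111.3120°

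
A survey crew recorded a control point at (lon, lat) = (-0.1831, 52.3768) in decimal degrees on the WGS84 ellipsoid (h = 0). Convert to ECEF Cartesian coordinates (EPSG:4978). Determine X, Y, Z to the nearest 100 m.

X 3901800 m, Y -12500 m, Z 5028500 m

WGS84: a = 6378137 m, e² = 0.006694380; N(φ) = a/√(1−e²sin²φ) = 6391572.126 m.
X = (N+h)·cosφ·cosλ = 3901817.066 m; Y = (N+h)·cosφ·sinλ = -12469.071 m; Z = (N(1−e²)+h)·sinφ = 5028507.289 m.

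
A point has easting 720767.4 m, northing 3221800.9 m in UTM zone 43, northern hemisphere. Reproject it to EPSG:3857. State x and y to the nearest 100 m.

Unproject from UTM 43N (λ₀ = 75°) → φ = 29.10550041°, λ = 77.26860051°.
Web Mercator (R = 6378137 m): x = 8601501.263 m, y = 3389080.739 m.

x 8601500 m, y 3389100 m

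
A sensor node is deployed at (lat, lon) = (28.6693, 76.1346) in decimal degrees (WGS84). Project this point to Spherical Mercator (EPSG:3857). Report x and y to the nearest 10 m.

Web Mercator is spherical with R = a = 6378137 m.
x = R·λ = 6378137 × 1.328799445 = 8475264.904 m.
y = R·ln tan(π/4 + φ/2) = 6378137 × 0.522663952 = 3333622.291 m.

x 8475260 m, y 3333620 m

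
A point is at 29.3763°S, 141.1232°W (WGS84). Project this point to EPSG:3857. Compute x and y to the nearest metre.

x -15709763 m, y -3423628 m

Web Mercator is spherical with R = a = 6378137 m.
x = R·λ = 6378137 × -2.463064491 = -15709762.763 m.
y = R·ln tan(π/4 + φ/2) = 6378137 × -0.536775603 = -3423628.332 m.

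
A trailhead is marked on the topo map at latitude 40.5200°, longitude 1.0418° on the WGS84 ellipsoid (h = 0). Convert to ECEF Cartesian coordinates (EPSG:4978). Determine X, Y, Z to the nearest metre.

WGS84: a = 6378137 m, e² = 0.006694380; N(φ) = a/√(1−e²sin²φ) = 6387168.077 m.
X = (N+h)·cosφ·cosλ = 4854589.829 m; Y = (N+h)·cosφ·sinλ = 88279.960 m; Z = (N(1−e²)+h)·sinφ = 4122048.415 m.

X 4854590 m, Y 88280 m, Z 4122048 m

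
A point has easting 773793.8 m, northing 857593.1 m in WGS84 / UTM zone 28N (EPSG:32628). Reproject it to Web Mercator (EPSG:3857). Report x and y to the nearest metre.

x -1393464 m, y 865504 m

Unproject from UTM 28N (λ₀ = -15°) → φ = 7.75120013°, λ = -12.51770025°.
Web Mercator (R = 6378137 m): x = -1393464.018 m, y = 865503.732 m.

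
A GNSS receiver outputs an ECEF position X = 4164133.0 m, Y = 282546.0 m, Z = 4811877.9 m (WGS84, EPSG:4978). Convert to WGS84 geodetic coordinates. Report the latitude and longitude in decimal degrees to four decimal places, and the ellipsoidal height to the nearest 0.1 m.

λ = atan2(Y, X) = 3.88170066°; p = √(X²+Y²) = 4173707.7 m.
Bowring's method on WGS84 (a = 6378137 m, b = 6356752.314 m) gives φ = 49.25269981°, h = 3865.600 m.

lat 49.2527°, lon 3.8817°, h 3865.6 m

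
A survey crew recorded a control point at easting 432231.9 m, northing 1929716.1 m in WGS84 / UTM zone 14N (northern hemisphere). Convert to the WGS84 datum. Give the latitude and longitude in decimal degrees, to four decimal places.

Zone 14N: λ₀ = -99°, k₀ = 0.9996, false easting 500000 m.
Meridian distance M = (N − FN)/k₀ = 1930488.3 m.
Inverse transverse Mercator on WGS84 gives φ = 17.45240002°, λ = -99.63819963°.

lat 17.4524°, lon -99.6382°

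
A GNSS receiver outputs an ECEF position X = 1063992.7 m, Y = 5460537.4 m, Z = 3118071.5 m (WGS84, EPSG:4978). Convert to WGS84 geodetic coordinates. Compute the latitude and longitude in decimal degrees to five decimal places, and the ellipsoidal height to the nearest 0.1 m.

λ = atan2(Y, X) = 78.97400013°; p = √(X²+Y²) = 5563231.9 m.
Bowring's method on WGS84 (a = 6378137 m, b = 6356752.314 m) gives φ = 29.43400020°, h = 4448.445 m.

lat 29.43400°, lon 78.97400°, h 4448.4 m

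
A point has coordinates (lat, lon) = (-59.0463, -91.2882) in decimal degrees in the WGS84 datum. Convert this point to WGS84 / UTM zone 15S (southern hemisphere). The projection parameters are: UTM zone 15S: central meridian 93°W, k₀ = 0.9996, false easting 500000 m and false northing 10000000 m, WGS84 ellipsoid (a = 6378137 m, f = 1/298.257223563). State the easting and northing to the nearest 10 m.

E 598210 m, N 3453530 m

Zone 15 central meridian λ₀ = 6×15 − 183 = -93°; Δλ = +1.7118°.
Transverse Mercator on WGS84 with k₀ = 0.9996 gives E = 598207.926 m, N = 3453534.166 m.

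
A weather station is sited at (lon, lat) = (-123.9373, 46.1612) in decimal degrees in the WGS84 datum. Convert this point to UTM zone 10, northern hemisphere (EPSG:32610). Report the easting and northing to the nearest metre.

E 427634 m, N 5112385 m

Zone 10 central meridian λ₀ = 6×10 − 183 = -123°; Δλ = -0.9373°.
Transverse Mercator on WGS84 with k₀ = 0.9996 gives E = 427633.871 m, N = 5112385.135 m.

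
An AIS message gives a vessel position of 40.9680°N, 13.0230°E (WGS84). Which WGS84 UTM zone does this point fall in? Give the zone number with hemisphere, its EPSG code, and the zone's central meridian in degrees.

UTM zone = ⌊(λ + 180)/6⌋ + 1; 13.0230° ∈ [12°, 18°) → zone 33.
Hemisphere: N (φ ≥ 0).
Central meridian λ₀ = 6×33 − 183 = 15°.
EPSG code: 32633.

Zone 33N (EPSG:32633), central meridian 15°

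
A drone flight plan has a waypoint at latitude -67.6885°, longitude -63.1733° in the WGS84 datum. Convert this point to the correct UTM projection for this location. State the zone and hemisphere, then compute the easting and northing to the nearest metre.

Zone 20S: E 492658 m, N 2491854 m

Longitude -63.1733° lies in the 6° band [-66°, -60°), giving zone 20; latitude is south of the equator, so 20S.
Zone 20 central meridian λ₀ = 6×20 − 183 = -63°; Δλ = -0.1733°.
Transverse Mercator on WGS84 with k₀ = 0.9996 gives E = 492657.950 m, N = 2491854.243 m.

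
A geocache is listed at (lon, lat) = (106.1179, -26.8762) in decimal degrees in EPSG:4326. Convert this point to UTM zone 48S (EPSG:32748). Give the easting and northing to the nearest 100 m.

E 611000 m, N 7026800 m

Zone 48 central meridian λ₀ = 6×48 − 183 = 105°; Δλ = +1.1179°.
Transverse Mercator on WGS84 with k₀ = 0.9996 gives E = 611038.054 m, N = 7026786.894 m.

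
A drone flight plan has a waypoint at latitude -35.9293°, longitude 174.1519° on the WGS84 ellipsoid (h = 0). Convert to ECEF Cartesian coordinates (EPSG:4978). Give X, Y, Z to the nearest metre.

WGS84: a = 6378137 m, e² = 0.006694380; N(φ) = a/√(1−e²sin²φ) = 6385500.530 m.
X = (N+h)·cosφ·cosλ = -5143695.583 m; Y = (N+h)·cosφ·sinλ = 526840.621 m; Z = (N(1−e²)+h)·sinφ = -3721842.292 m.

X -5143696 m, Y 526841 m, Z -3721842 m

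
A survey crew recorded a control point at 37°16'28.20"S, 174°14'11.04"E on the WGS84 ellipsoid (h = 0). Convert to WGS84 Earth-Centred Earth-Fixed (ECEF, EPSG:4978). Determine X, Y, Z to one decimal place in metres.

WGS84: a = 6378137 m, e² = 0.006694380; N(φ) = a/√(1−e²sin²φ) = 6385982.052 m.
X = (N+h)·cosφ·cosλ = -5055912.199 m; Y = (N+h)·cosφ·sinλ = 510315.881 m; Z = (N(1−e²)+h)·sinφ = -3841678.837 m.

X -5055912.2 m, Y 510315.9 m, Z -3841678.8 m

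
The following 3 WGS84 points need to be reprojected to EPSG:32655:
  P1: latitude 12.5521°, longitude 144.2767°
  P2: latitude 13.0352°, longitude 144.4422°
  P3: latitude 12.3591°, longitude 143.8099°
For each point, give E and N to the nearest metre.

UTM zone 55N: λ₀ = 147°, k₀ = 0.9996.
P1 (12.5521°, 144.2767°) → (204059.427, 1389134.327) m.
P2 (13.0352°, 144.4422°) → (222584.490, 1442425.693) m.
P3 (12.3591°, 143.8099°) → (153031.094, 1368331.743) m.

P1: E 204059 m, N 1389134 m; P2: E 222584 m, N 1442426 m; P3: E 153031 m, N 1368332 m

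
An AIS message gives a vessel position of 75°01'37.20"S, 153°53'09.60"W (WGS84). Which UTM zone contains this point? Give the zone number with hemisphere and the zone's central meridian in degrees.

Zone 5S, central meridian -153°

UTM zone = ⌊(λ + 180)/6⌋ + 1; -153.8860° ∈ [-156°, -150°) → zone 5.
Hemisphere: S (φ < 0).
Central meridian λ₀ = 6×5 − 183 = -153°.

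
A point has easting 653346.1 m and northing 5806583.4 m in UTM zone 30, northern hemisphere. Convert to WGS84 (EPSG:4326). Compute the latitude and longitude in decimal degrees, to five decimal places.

Zone 30N: λ₀ = -3°, k₀ = 0.9996, false easting 500000 m.
Meridian distance M = (N − FN)/k₀ = 5808907.0 m.
Inverse transverse Mercator on WGS84 gives φ = 52.38799997°, λ = -0.74659959°.

lat 52.38800°, lon -0.74660°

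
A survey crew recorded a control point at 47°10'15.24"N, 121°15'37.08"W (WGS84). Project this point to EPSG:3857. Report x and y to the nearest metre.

x -13498635 m, y 5970014 m

Web Mercator is spherical with R = a = 6378137 m.
x = R·λ = 6378137 × -2.116391487 = -13498634.849 m.
y = R·ln tan(π/4 + φ/2) = 6378137 × 0.936012201 = 5970014.052 m.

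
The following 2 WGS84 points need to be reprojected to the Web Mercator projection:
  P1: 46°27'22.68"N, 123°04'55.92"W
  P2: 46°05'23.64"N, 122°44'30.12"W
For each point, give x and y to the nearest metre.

P1: x -13701448 m, y 5853776 m; P2: x -13663544 m, y 5794767 m

Web Mercator: x = R·λ, y = R·ln tan(π/4+φ/2), R = 6378137 m.
P1 (46.4563°, -123.0822°) → (-13701447.830, 5853775.581) m.
P2 (46.0899°, -122.7417°) → (-13663543.543, 5794767.481) m.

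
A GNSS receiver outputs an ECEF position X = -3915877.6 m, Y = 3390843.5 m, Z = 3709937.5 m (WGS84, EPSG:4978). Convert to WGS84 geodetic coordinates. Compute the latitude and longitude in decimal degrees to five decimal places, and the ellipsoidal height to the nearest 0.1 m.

λ = atan2(Y, X) = 139.10999990°; p = √(X²+Y²) = 5179953.4 m.
Bowring's method on WGS84 (a = 6378137 m, b = 6356752.314 m) gives φ = 35.79299992°, h = 601.469 m.

lat 35.79300°, lon 139.11000°, h 601.5 m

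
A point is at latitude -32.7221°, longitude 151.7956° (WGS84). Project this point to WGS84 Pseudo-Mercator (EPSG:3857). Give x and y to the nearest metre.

Web Mercator is spherical with R = a = 6378137 m.
x = R·λ = 6378137 × 2.649333010 = 16897808.897 m.
y = R·ln tan(π/4 + φ/2) = 6378137 × -0.604953329 = -3858475.213 m.

x 16897809 m, y -3858475 m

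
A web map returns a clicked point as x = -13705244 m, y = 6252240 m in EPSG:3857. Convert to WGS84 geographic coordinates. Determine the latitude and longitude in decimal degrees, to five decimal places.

R = 6378137 m. λ = x/R = -123.11630158°.
φ = 2·arctan(exp(y/R)) − 90° = 2·arctan(2.66515) − 90° = 48.86650283°.

lat 48.86650°, lon -123.11630°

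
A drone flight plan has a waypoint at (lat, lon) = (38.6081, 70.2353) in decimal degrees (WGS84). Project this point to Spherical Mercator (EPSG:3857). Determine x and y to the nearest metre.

x 7818558 m, y 4665690 m

Web Mercator is spherical with R = a = 6378137 m.
x = R·λ = 6378137 × 1.225837236 = 7818557.832 m.
y = R·ln tan(π/4 + φ/2) = 6378137 × 0.731512936 = 4665689.720 m.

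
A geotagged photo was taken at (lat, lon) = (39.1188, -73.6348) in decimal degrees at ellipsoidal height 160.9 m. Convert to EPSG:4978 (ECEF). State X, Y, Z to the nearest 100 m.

X 1396200 m, Y -4754400 m, Z 4002700 m

WGS84: a = 6378137 m, e² = 0.006694380; N(φ) = a/√(1−e²sin²φ) = 6386652.422 m.
X = (N+h)·cosφ·cosλ = 1396154.459 m; Y = (N+h)·cosφ·sinλ = -4754385.436 m; Z = (N(1−e²)+h)·sinφ = 4002659.530 m.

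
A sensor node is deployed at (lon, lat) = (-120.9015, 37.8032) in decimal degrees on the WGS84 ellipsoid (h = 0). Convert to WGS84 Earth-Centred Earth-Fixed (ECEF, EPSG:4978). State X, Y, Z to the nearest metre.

WGS84: a = 6378137 m, e² = 0.006694380; N(φ) = a/√(1−e²sin²φ) = 6386173.115 m.
X = (N+h)·cosφ·cosλ = -2591364.492 m; Y = (N+h)·cosφ·sinλ = -4329597.319 m; Z = (N(1−e²)+h)·sinφ = 3888207.804 m.

X -2591364 m, Y -4329597 m, Z 3888208 m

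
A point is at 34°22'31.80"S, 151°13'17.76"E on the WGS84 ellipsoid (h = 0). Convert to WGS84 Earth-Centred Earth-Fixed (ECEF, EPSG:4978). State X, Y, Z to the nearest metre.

WGS84: a = 6378137 m, e² = 0.006694380; N(φ) = a/√(1−e²sin²φ) = 6384953.689 m.
X = (N+h)·cosφ·cosλ = -4618964.582 m; Y = (N+h)·cosφ·sinλ = 2537030.152 m; Z = (N(1−e²)+h)·sinφ = -3580901.589 m.

X -4618965 m, Y 2537030 m, Z -3580902 m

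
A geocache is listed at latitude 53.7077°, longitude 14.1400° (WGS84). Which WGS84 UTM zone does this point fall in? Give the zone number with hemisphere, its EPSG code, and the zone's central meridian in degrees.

Zone 33N (EPSG:32633), central meridian 15°

UTM zone = ⌊(λ + 180)/6⌋ + 1; 14.1400° ∈ [12°, 18°) → zone 33.
Hemisphere: N (φ ≥ 0).
Central meridian λ₀ = 6×33 − 183 = 15°.
EPSG code: 32633.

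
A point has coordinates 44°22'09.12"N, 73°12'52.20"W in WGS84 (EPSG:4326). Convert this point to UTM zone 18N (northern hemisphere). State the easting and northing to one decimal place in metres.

E 642260.8 m, N 4914430.7 m

Zone 18 central meridian λ₀ = 6×18 − 183 = -75°; Δλ = +1.7855°.
Transverse Mercator on WGS84 with k₀ = 0.9996 gives E = 642260.7504 m, N = 4914430.697 m.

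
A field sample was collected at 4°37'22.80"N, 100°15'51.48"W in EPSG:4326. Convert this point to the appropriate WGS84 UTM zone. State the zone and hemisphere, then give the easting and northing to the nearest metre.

Zone 14N: E 359758 m, N 511116 m

Longitude -100.2643° lies in the 6° band [-102°, -96°), giving zone 14; latitude is north of the equator, so 14N.
Zone 14 central meridian λ₀ = 6×14 − 183 = -99°; Δλ = -1.2643°.
Transverse Mercator on WGS84 with k₀ = 0.9996 gives E = 359758.410 m, N = 511116.250 m.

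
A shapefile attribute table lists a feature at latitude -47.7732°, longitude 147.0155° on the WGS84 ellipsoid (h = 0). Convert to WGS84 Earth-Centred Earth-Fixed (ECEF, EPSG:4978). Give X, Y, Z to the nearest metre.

X -3602240 m, Y 2337937 m, Z -4699966 m

WGS84: a = 6378137 m, e² = 0.006694380; N(φ) = a/√(1−e²sin²φ) = 6389875.446 m.
X = (N+h)·cosφ·cosλ = -3602240.112 m; Y = (N+h)·cosφ·sinλ = 2337936.849 m; Z = (N(1−e²)+h)·sinφ = -4699965.506 m.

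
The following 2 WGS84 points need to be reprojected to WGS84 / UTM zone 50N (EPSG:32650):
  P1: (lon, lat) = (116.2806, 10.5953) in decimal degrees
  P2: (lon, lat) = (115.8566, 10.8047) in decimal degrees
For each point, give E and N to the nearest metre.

P1: E 421303 m, N 1171323 m; P2: E 375001 m, N 1194619 m

UTM zone 50N: λ₀ = 117°, k₀ = 0.9996.
P1 (10.5953°, 116.2806°) → (421302.783, 1171322.999) m.
P2 (10.8047°, 115.8566°) → (375001.319, 1194618.992) m.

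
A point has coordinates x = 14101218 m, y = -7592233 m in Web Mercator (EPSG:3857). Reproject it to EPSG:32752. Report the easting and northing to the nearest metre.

E 355546 m, N 3772618 m

Web Mercator inverse (R = 6378137 m) → φ = -56.16950213°, λ = 126.67339654°.
UTM 52S forward: E = 355545.631 m, N = 3772618.137 m.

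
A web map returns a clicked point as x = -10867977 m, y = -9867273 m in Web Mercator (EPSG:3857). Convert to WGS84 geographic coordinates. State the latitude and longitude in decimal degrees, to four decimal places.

R = 6378137 m. λ = x/R = -97.62869847°.
φ = 2·arctan(exp(y/R)) − 90° = 2·arctan(0.21288) − 90° = -65.96499878°.

lat -65.9650°, lon -97.6287°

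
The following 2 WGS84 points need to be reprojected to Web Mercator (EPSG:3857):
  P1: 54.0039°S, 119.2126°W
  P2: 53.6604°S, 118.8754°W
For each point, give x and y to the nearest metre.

P1: x -13270686 m, y -7170895 m; P2: x -13233149 m, y -7106101 m

Web Mercator: x = R·λ, y = R·ln tan(π/4+φ/2), R = 6378137 m.
P1 (-54.0039°, -119.2126°) → (-13270685.928, -7170894.942) m.
P2 (-53.6604°, -118.8754°) → (-13233148.996, -7106100.674) m.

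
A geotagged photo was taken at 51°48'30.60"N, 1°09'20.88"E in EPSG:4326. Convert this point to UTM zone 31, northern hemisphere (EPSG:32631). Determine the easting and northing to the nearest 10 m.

E 372860 m, N 5741350 m

Zone 31 central meridian λ₀ = 6×31 − 183 = 3°; Δλ = -1.8442°.
Transverse Mercator on WGS84 with k₀ = 0.9996 gives E = 372860.299 m, N = 5741347.797 m.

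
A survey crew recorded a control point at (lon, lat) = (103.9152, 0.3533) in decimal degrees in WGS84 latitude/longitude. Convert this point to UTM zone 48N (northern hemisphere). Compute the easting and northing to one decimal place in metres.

E 379283.9 m, N 39057.3 m

Zone 48 central meridian λ₀ = 6×48 − 183 = 105°; Δλ = -1.0848°.
Transverse Mercator on WGS84 with k₀ = 0.9996 gives E = 379283.939 m, N = 39057.318 m.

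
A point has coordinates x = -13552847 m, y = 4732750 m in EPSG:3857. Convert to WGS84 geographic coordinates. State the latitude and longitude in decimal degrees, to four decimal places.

R = 6378137 m. λ = x/R = -121.74729603°.
φ = 2·arctan(exp(y/R)) − 90° = 2·arctan(2.10019) − 90° = 39.07729867°.

lat 39.0773°, lon -121.7473°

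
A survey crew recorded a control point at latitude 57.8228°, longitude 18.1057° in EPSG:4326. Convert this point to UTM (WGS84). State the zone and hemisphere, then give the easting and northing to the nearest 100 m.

Longitude 18.1057° lies in the 6° band [18°, 24°), giving zone 34; latitude is north of the equator, so 34N.
Zone 34 central meridian λ₀ = 6×34 − 183 = 21°; Δλ = -2.8943°.
Transverse Mercator on WGS84 with k₀ = 0.9996 gives E = 328107.537 m, N = 6412658.174 m.

Zone 34N: E 328100 m, N 6412700 m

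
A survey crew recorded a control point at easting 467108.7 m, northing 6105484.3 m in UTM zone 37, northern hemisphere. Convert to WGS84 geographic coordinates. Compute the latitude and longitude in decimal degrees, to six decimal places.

Zone 37N: λ₀ = 39°, k₀ = 0.9996, false easting 500000 m.
Meridian distance M = (N − FN)/k₀ = 6107927.5 m.
Inverse transverse Mercator on WGS84 gives φ = 55.09499970°, λ = 38.48459977°.

lat 55.095000°, lon 38.484600°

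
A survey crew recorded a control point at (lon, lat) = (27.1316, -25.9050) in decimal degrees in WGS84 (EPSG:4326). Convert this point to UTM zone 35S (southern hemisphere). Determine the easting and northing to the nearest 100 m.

Zone 35 central meridian λ₀ = 6×35 − 183 = 27°; Δλ = +0.1316°.
Transverse Mercator on WGS84 with k₀ = 0.9996 gives E = 513180.803 m, N = 7134830.128 m.

E 513200 m, N 7134800 m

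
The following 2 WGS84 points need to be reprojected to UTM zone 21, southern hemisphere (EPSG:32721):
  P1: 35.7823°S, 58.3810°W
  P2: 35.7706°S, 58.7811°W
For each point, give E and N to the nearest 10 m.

UTM zone 21S: λ₀ = -57°, k₀ = 0.9996.
P1 (-35.7823°, -58.3810°) → (375188.712, 6039317.626) m.
P2 (-35.7706°, -58.7811°) → (339001.792, 6040031.841) m.

P1: E 375190 m, N 6039320 m; P2: E 339000 m, N 6040030 m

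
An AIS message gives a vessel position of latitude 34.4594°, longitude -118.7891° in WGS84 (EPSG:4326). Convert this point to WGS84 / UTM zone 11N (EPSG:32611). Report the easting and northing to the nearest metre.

Zone 11 central meridian λ₀ = 6×11 − 183 = -117°; Δλ = -1.7891°.
Transverse Mercator on WGS84 with k₀ = 0.9996 gives E = 335665.544 m, N = 3814547.275 m.

E 335666 m, N 3814547 m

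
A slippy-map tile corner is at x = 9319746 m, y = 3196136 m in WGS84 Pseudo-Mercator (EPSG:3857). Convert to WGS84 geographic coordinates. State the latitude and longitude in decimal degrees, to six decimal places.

R = 6378137 m. λ = x/R = 83.72070276°.
φ = 2·arctan(exp(y/R)) − 90° = 2·arctan(1.65055) − 90° = 27.58009671°.

lat 27.580097°, lon 83.720703°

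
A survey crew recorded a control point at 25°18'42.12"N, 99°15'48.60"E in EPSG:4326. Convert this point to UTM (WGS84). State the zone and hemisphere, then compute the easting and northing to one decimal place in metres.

Zone 47N: E 526522.3 m, N 2799488.6 m

Longitude 99.2635° lies in the 6° band [96°, 102°), giving zone 47; latitude is north of the equator, so 47N.
Zone 47 central meridian λ₀ = 6×47 − 183 = 99°; Δλ = +0.2635°.
Transverse Mercator on WGS84 with k₀ = 0.9996 gives E = 526522.294 m, N = 2799488.645 m.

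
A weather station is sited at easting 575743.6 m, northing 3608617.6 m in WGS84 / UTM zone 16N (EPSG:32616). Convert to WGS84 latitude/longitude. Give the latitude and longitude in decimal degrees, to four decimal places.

Zone 16N: λ₀ = -87°, k₀ = 0.9996, false easting 500000 m.
Meridian distance M = (N − FN)/k₀ = 3610061.6 m.
Inverse transverse Mercator on WGS84 gives φ = 32.61250004°, λ = -86.19269993°.

lat 32.6125°, lon -86.1927°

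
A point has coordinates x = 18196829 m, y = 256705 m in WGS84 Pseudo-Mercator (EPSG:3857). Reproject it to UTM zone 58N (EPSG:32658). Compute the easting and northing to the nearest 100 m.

Web Mercator inverse (R = 6378137 m) → φ = 2.30539793°, λ = 163.46489613°.
UTM 58N forward: E = 329298.213 m, N = 254909.124 m.

E 329300 m, N 254900 m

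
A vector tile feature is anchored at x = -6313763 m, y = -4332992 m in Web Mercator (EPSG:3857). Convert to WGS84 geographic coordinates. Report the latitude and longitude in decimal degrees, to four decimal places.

R = 6378137 m. λ = x/R = -56.71749803°.
φ = 2·arctan(exp(y/R)) − 90° = 2·arctan(0.50695) − 90° = -36.23490308°.

lat -36.2349°, lon -56.7175°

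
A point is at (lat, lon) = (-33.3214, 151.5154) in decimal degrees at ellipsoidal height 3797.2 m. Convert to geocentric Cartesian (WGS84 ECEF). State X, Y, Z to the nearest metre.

WGS84: a = 6378137 m, e² = 0.006694380; N(φ) = a/√(1−e²sin²φ) = 6384589.192 m.
X = (N+h)·cosφ·cosλ = -4691942.021 m; Y = (N+h)·cosφ·sinλ = 2545884.023 m; Z = (N(1−e²)+h)·sinφ = -3485884.894 m.

X -4691942 m, Y 2545884 m, Z -3485885 m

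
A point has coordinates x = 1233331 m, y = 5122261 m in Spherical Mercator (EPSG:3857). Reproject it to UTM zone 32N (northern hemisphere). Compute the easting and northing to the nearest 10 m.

E 672900 m, N 4623110 m

Web Mercator inverse (R = 6378137 m) → φ = 41.74099926°, λ = 11.07920088°.
UTM 32N forward: E = 672895.347 m, N = 4623109.372 m.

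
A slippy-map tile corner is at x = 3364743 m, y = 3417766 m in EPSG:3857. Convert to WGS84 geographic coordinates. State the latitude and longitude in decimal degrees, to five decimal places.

lat 29.33040°, lon 30.22600°

R = 6378137 m. λ = x/R = 30.22600064°.
φ = 2·arctan(exp(y/R)) − 90° = 2·arctan(1.70891) − 90° = 29.33039891°.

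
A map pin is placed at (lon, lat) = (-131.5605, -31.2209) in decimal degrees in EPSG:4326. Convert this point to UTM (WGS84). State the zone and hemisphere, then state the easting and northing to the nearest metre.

Zone 9S: E 256087 m, N 6543090 m

Longitude -131.5605° lies in the 6° band [-132°, -126°), giving zone 9; latitude is south of the equator, so 9S.
Zone 9 central meridian λ₀ = 6×9 − 183 = -129°; Δλ = -2.5605°.
Transverse Mercator on WGS84 with k₀ = 0.9996 gives E = 256086.602 m, N = 6543090.187 m.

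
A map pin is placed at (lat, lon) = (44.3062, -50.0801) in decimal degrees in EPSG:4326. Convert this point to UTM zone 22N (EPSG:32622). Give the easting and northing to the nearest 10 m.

E 573370 m, N 4906290 m

Zone 22 central meridian λ₀ = 6×22 − 183 = -51°; Δλ = +0.9199°.
Transverse Mercator on WGS84 with k₀ = 0.9996 gives E = 573371.888 m, N = 4906294.148 m.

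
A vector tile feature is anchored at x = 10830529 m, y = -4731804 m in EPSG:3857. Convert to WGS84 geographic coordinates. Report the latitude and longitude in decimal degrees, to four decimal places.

lat -39.0707°, lon 97.2923°

R = 6378137 m. λ = x/R = 97.29229736°.
φ = 2·arctan(exp(y/R)) − 90° = 2·arctan(0.47622) − 90° = -39.07070135°.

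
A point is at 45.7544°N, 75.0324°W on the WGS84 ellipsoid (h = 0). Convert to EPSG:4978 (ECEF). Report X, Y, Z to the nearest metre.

X 1151358 m, Y -4306668 m, Z 4546243 m

WGS84: a = 6378137 m, e² = 0.006694380; N(φ) = a/√(1−e²sin²φ) = 6389120.789 m.
X = (N+h)·cosφ·cosλ = 1151358.400 m; Y = (N+h)·cosφ·sinλ = -4306668.027 m; Z = (N(1−e²)+h)·sinφ = 4546242.607 m.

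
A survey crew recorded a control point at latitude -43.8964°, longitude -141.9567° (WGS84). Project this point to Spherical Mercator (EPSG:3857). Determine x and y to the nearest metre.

x -15802548 m, y -5449424 m

Web Mercator is spherical with R = a = 6378137 m.
x = R·λ = 6378137 × -2.477611810 = -15802547.559 m.
y = R·ln tan(π/4 + φ/2) = 6378137 × -0.854391152 = -5449423.817 m.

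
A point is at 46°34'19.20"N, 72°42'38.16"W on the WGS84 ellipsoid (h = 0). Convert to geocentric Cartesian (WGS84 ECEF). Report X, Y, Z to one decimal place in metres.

X 1305402.7 m, Y -4193898.1 m, Z 4609186.1 m

WGS84: a = 6378137 m, e² = 0.006694380; N(φ) = a/√(1−e²sin²φ) = 6389426.768 m.
X = (N+h)·cosφ·cosλ = 1305402.677 m; Y = (N+h)·cosφ·sinλ = -4193898.076 m; Z = (N(1−e²)+h)·sinφ = 4609186.098 m.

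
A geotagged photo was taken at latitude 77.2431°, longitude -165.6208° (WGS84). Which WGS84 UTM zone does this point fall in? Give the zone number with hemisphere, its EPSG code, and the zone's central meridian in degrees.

Zone 3N (EPSG:32603), central meridian -165°

UTM zone = ⌊(λ + 180)/6⌋ + 1; -165.6208° ∈ [-168°, -162°) → zone 3.
Hemisphere: N (φ ≥ 0).
Central meridian λ₀ = 6×3 − 183 = -165°.
EPSG code: 32603.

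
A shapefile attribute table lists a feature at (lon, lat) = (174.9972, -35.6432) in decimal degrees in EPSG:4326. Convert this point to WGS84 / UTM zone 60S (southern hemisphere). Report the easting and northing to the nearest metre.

Zone 60 central meridian λ₀ = 6×60 − 183 = 177°; Δλ = -2.0028°.
Transverse Mercator on WGS84 with k₀ = 0.9996 gives E = 318670.854 m, N = 6053777.445 m.

E 318671 m, N 6053777 m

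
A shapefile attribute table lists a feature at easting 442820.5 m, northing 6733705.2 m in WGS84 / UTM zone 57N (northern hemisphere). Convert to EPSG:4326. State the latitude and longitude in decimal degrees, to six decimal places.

Zone 57N: λ₀ = 159°, k₀ = 0.9996, false easting 500000 m.
Meridian distance M = (N − FN)/k₀ = 6736399.8 m.
Inverse transverse Mercator on WGS84 gives φ = 60.73480013°, λ = 157.95150000°.

lat 60.734800°, lon 157.951500°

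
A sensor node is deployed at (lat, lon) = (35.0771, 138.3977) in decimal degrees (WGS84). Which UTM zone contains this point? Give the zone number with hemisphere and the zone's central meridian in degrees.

UTM zone = ⌊(λ + 180)/6⌋ + 1; 138.3977° ∈ [138°, 144°) → zone 54.
Hemisphere: N (φ ≥ 0).
Central meridian λ₀ = 6×54 − 183 = 141°.

Zone 54N, central meridian 141°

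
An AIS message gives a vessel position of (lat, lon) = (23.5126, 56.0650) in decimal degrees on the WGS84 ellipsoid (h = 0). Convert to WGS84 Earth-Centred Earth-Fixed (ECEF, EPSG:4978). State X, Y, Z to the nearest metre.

WGS84: a = 6378137 m, e² = 0.006694380; N(φ) = a/√(1−e²sin²φ) = 6381537.635 m.
X = (N+h)·cosφ·cosλ = 3266719.858 m; Y = (N+h)·cosφ·sinλ = 4854982.992 m; Z = (N(1−e²)+h)·sinφ = 2528875.756 m.

X 3266720 m, Y 4854983 m, Z 2528876 m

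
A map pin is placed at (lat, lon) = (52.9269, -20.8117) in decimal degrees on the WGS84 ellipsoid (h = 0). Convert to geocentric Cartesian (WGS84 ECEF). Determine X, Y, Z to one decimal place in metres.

WGS84: a = 6378137 m, e² = 0.006694380; N(φ) = a/√(1−e²sin²φ) = 6391771.087 m.
X = (N+h)·cosφ·cosλ = 3601766.025 m; Y = (N+h)·cosφ·sinλ = -1369024.254 m; Z = (N(1−e²)+h)·sinφ = 5065643.609 m.

X 3601766.0 m, Y -1369024.3 m, Z 5065643.6 m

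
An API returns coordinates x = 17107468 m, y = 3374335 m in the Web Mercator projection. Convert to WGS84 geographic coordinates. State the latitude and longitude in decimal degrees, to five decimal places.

R = 6378137 m. λ = x/R = 153.67899977°.
φ = 2·arctan(exp(y/R)) − 90° = 2·arctan(1.69731) − 90° = 28.98969889°.

lat 28.98970°, lon 153.67900°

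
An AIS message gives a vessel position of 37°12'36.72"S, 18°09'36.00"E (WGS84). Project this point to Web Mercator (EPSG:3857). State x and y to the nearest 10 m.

x 2021560 m, y -4468450 m

Web Mercator is spherical with R = a = 6378137 m.
x = R·λ = 6378137 × 0.316951792 = 2021561.953 m.
y = R·ln tan(π/4 + φ/2) = 6378137 × -0.700588055 = -4468446.597 m.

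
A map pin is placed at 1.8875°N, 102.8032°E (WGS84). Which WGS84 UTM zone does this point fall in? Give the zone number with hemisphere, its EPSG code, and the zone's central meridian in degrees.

Zone 48N (EPSG:32648), central meridian 105°

UTM zone = ⌊(λ + 180)/6⌋ + 1; 102.8032° ∈ [102°, 108°) → zone 48.
Hemisphere: N (φ ≥ 0).
Central meridian λ₀ = 6×48 − 183 = 105°.
EPSG code: 32648.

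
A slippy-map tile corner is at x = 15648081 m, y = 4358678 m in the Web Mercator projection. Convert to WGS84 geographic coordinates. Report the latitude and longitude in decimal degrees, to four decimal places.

lat 36.4208°, lon 140.5691°

R = 6378137 m. λ = x/R = 140.56910329°.
φ = 2·arctan(exp(y/R)) − 90° = 2·arctan(1.98056) − 90° = 36.42079740°.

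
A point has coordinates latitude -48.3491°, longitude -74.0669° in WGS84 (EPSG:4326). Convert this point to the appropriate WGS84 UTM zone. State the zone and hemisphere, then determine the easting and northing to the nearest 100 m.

Longitude -74.0669° lies in the 6° band [-78°, -72°), giving zone 18; latitude is south of the equator, so 18S.
Zone 18 central meridian λ₀ = 6×18 − 183 = -75°; Δλ = +0.9331°.
Transverse Mercator on WGS84 with k₀ = 0.9996 gives E = 569133.819 m, N = 4644476.921 m.

Zone 18S: E 569100 m, N 4644500 m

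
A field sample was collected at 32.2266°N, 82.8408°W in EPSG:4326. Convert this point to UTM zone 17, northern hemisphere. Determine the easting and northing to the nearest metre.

Zone 17 central meridian λ₀ = 6×17 − 183 = -81°; Δλ = -1.8408°.
Transverse Mercator on WGS84 with k₀ = 0.9996 gives E = 326542.614 m, N = 3567039.269 m.

E 326543 m, N 3567039 m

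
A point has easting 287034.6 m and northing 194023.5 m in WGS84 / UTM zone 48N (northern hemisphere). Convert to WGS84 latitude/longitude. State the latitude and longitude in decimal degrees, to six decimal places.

lat 1.754400°, lon 103.085600°

Zone 48N: λ₀ = 105°, k₀ = 0.9996, false easting 500000 m.
Meridian distance M = (N − FN)/k₀ = 194101.1 m.
Inverse transverse Mercator on WGS84 gives φ = 1.75440021°, λ = 103.08560020°.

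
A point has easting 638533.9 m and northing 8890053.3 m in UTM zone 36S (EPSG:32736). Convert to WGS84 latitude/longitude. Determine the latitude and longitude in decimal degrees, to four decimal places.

Zone 36S: λ₀ = 33°, k₀ = 0.9996, false easting 500000 m, false northing 10000000 m.
Meridian distance M = (N − FN)/k₀ = -1110390.9 m.
Inverse transverse Mercator on WGS84 gives φ = -10.03860031°, λ = 34.26409975°.

lat -10.0386°, lon 34.2641°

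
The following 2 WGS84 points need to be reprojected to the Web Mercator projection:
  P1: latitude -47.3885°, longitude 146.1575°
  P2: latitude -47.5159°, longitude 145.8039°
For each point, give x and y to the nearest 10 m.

P1: x 16270180 m, y -6005720 m; P2: x 16230820 m, y -6026690 m

Web Mercator: x = R·λ, y = R·ln tan(π/4+φ/2), R = 6378137 m.
P1 (-47.3885°, 146.1575°) → (16270178.476, -6005719.323) m.
P2 (-47.5159°, 145.8039°) → (16230815.904, -6026692.418) m.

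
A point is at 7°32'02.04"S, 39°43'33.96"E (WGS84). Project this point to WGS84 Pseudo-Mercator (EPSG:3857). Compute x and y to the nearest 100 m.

Web Mercator is spherical with R = a = 6378137 m.
x = R·λ = 6378137 × 0.693351244 = 4422289.223 m.
y = R·ln tan(π/4 + φ/2) = 6378137 × -0.131871920 = -841097.175 m.

x 4422300 m, y -841100 m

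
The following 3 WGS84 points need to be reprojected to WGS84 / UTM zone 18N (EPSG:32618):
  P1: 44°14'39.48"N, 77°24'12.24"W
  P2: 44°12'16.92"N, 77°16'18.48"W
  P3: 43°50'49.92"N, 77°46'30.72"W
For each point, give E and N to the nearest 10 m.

UTM zone 18N: λ₀ = -75°, k₀ = 0.9996.
P1 (44.2443°, -77.4034°) → (308100.387, 4901816.327) m.
P2 (44.2047°, -77.2718°) → (318486.447, 4897118.488) m.
P3 (43.8472°, -77.7752°) → (276926.943, 4858645.875) m.

P1: E 308100 m, N 4901820 m; P2: E 318490 m, N 4897120 m; P3: E 276930 m, N 4858650 m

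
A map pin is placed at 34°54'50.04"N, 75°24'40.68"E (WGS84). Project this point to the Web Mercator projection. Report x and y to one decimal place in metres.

Web Mercator is spherical with R = a = 6378137 m.
x = R·λ = 6378137 × 1.316175478 = 8394747.516 m.
y = R·ln tan(π/4 + φ/2) = 6378137 × 0.651003051 = 4152186.645 m.

x 8394747.5 m, y 4152186.6 m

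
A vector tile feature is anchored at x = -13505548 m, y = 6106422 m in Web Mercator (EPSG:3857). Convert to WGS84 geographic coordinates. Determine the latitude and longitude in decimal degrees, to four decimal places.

lat 47.9974°, lon -121.3224°

R = 6378137 m. λ = x/R = -121.32240189°.
φ = 2·arctan(exp(y/R)) − 90° = 2·arctan(2.60491) − 90° = 47.99739821°.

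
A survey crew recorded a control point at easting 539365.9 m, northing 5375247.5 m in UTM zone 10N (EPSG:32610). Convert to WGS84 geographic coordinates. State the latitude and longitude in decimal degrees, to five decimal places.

Zone 10N: λ₀ = -123°, k₀ = 0.9996, false easting 500000 m.
Meridian distance M = (N − FN)/k₀ = 5377398.5 m.
Inverse transverse Mercator on WGS84 gives φ = 48.52910033°, λ = -122.46679934°.

lat 48.52910°, lon -122.46680°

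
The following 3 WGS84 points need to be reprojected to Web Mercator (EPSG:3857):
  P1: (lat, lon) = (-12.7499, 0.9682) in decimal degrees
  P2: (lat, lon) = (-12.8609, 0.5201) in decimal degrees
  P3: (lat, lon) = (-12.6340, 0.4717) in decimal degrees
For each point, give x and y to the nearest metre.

Web Mercator: x = R·λ, y = R·ln tan(π/4+φ/2), R = 6378137 m.
P1 (-12.7499°, 0.9682°) → (107779.531, -1431173.232) m.
P2 (-12.8609°, 0.5201°) → (57897.267, -1443844.860) m.
P3 (-12.6340°, 0.4717°) → (52509.404, -1417948.151) m.

P1: x 107780 m, y -1431173 m; P2: x 57897 m, y -1443845 m; P3: x 52509 m, y -1417948 m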